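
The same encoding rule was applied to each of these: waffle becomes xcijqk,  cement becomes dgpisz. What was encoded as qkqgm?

In waffle: w→x is +1, a→c is +2, f→i is +3, f→j is +4 — the shift increases by 1 each position. Each letter shifts forward by (position + 1), i.e. 1, 2, 3, … — the shift grows by one for each successive letter.
Decoding qkqgm: q−1=p, k−2=i, q−3=n, g−4=c, m−5=h.

pinch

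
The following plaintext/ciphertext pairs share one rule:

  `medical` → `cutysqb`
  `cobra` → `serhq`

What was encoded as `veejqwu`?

Compare letters: m→c is +16, e→u is +16, d→t is +16 — a constant shift. This is a Caesar cipher with shift 16.
Decoding veejqwu: v−16=f, e−16=o, e−16=o, j−16=t, q−16=a, w−16=g, u−16=e.

footage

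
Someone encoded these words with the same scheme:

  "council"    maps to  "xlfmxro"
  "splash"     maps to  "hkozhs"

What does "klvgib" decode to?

Each pair mirrors across the alphabet (c↔x, o↔l, u↔f): positions sum to 25. Letters are reflected about the middle of the alphabet (position → 25−position): Atbash.
Decoding klvgib: k↔p, l↔o, v↔e, g↔t, i↔r, b↔y.

poetry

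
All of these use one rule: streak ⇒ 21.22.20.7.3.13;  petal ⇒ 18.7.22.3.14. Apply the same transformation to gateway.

9.3.22.7.25.3.27

Letters become their 1-based position plus 2 (so a→3, b→4, …).
Applying it to gateway: g=7→9, a=1→3, t=20→22, e=5→7, w=23→25, a=1→3, y=25→27.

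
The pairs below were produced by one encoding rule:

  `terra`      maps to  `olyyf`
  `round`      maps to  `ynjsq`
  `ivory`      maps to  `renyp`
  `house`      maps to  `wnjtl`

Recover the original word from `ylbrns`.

region

t(19)→o(14) and e(4)→l(11) fit y≡21x+5 (mod 26); the inverse of 21 mod 26 is 5. Treating letters as 0–25, the rule is x ↦ 21x + 5 (mod 26).
Reversing it on ylbrns: y(24)→5·(24−5)≡17=r; l(11)→5·(11−5)≡4=e; b(1)→5·(1−5)≡6=g; r(17)→5·(17−5)≡8=i; n(13)→5·(13−5)≡14=o; s(18)→5·(18−5)≡13=n (all mod 26).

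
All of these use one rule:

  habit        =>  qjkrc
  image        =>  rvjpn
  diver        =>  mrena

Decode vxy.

mop

Compare letters: h→q is +9, a→j is +9, b→k is +9 — a constant shift. Every letter moves 9 places later in the alphabet, wrapping around z→a.
Decoding vxy: v−9=m, x−9=o, y−9=p.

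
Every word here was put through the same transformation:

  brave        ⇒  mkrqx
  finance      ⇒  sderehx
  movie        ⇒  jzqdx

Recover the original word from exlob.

newly

b(1)→m(12) and r(17)→k(10) fit y≡21x+17 (mod 26); the inverse of 21 mod 26 is 5. Treating letters as 0–25, the rule is x ↦ 21x + 17 (mod 26).
Decoding exlob: e(4)→5·(4−17)≡13=n; x(23)→5·(23−17)≡4=e; l(11)→5·(11−17)≡22=w; o(14)→5·(14−17)≡11=l; b(1)→5·(1−17)≡24=y (all mod 26).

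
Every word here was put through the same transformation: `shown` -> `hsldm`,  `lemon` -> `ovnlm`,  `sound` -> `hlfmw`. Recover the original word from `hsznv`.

shame

Each pair mirrors across the alphabet (s↔h, h↔s, o↔l): positions sum to 25. This is the alphabet-reversal cipher (Atbash): a becomes z, b becomes y, etc.
Reversing it on hsznv: h↔s, s↔h, z↔a, n↔m, v↔e.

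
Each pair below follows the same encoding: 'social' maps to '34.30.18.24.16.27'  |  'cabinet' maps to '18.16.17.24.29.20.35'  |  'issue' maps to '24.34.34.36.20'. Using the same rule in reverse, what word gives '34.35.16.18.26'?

stack

s is letter #19 and maps to 34: an offset of 15. The number is (letter's place in the alphabet, a=1) + 15.
Decoding 34.35.16.18.26: 34→(34−15)÷1=19=s, 35→(35−15)÷1=20=t, 16→(16−15)÷1=1=a, 18→(18−15)÷1=3=c, 26→(26−15)÷1=11=k.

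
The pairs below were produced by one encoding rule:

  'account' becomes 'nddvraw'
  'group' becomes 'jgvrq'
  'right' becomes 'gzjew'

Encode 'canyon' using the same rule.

This is an affine cipher: with a=0,…,z=25, each position x becomes (21x+13) mod 26.
Applying it to canyon: c(2)→21·2+13≡3=d; a(0)→21·0+13≡13=n; n(13)→21·13+13≡0=a; y(24)→21·24+13≡23=x; o(14)→21·14+13≡21=v; n(13)→21·13+13≡0=a (all mod 26).

dnaxva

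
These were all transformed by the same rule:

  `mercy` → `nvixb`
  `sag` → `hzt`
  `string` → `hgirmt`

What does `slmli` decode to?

honor

Letters are reflected about the middle of the alphabet (position → 25−position): Atbash.
Reversing it on slmli: s↔h, l↔o, m↔n, l↔o, i↔r.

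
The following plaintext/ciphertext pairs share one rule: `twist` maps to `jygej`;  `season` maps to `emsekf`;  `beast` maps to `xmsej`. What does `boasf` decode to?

t(19)→j(9) and w(22)→y(24) fit y≡5x+18 (mod 26); the inverse of 5 mod 26 is 21. Each letter's alphabet position (a=0..z=25) is mapped through 5·x+18 mod 26 — an affine cipher.
Reversing it on boasf: b(1)→21·(1−18)≡7=h; o(14)→21·(14−18)≡20=u; a(0)→21·(0−18)≡12=m; s(18)→21·(18−18)≡0=a; f(5)→21·(5−18)≡13=n (all mod 26).

human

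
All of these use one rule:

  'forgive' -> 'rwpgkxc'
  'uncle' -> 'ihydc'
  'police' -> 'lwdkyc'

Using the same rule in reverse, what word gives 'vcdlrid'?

helpful

f(5)→r(17) and o(14)→w(22) fit y≡15x+20 (mod 26); the inverse of 15 mod 26 is 7. Each letter's alphabet position (a=0..z=25) is mapped through 15·x+20 mod 26 — an affine cipher.
Decoding vcdlrid: v(21)→7·(21−20)≡7=h; c(2)→7·(2−20)≡4=e; d(3)→7·(3−20)≡11=l; l(11)→7·(11−20)≡15=p; r(17)→7·(17−20)≡5=f; i(8)→7·(8−20)≡20=u; d(3)→7·(3−20)≡11=l (all mod 26).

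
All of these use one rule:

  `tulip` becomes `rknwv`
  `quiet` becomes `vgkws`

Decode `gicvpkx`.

vintage

The output letters match the input read backwards, each shifted +2: tulip reversed is pilut. Two steps: reverse the string, then apply a Caesar shift of +2.
Undoing it on gicvpkx: shift back: g−2=e, i−2=g, c−2=a, v−2=t, p−2=n, k−2=i, x−2=v → egatniv; then reverse → vintage.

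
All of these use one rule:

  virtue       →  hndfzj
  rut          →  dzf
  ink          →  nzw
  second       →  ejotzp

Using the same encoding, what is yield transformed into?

knjxp

The shift depends on letter class: consonant v→h is +12, but vowel i→n is +5. Two shifts are in play — +5 for a/e/i/o/u, +12 for every other letter.
For yield: y(cons)+12=k, i(vowel)+5=n, e(vowel)+5=j, l(cons)+12=x, d(cons)+12=p.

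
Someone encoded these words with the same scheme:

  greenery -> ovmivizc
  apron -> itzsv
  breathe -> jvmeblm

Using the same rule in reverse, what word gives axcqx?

stump

Shifts by position in greenery: pos 0: g→o (+8), pos 1: r→v (+4), pos 2: e→m (+8), pos 3: e→i (+4) — repeating every 2. A repeating key of period 2 is used — shifts +8, +4 over and over.
Reversing it on axcqx: a−8=s, x−4=t, c−8=u, q−4=m, x−8=p.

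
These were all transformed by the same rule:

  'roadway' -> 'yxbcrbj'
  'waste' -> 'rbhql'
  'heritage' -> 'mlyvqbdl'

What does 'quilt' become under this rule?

pzvwq

r(17)→y(24) and o(14)→x(23) fit y≡9x+1 (mod 26); the inverse of 9 mod 26 is 3. Each letter's alphabet position (a=0..z=25) is mapped through 9·x+1 mod 26 — an affine cipher.
On quilt: q(16)→9·16+1≡15=p; u(20)→9·20+1≡25=z; i(8)→9·8+1≡21=v; l(11)→9·11+1≡22=w; t(19)→9·19+1≡16=q (all mod 26).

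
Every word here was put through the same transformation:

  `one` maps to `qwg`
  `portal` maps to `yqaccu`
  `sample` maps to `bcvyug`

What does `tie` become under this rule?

ckg

The shift depends on letter class: consonant n→w is +9, but vowel o→q is +2. Two shifts are in play — +2 for a/e/i/o/u, +9 for every other letter.
On tie: t(cons)+9=c, i(vowel)+2=k, e(vowel)+2=g.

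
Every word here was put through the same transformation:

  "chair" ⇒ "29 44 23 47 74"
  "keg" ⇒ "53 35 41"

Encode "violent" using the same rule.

86 47 65 56 35 62 80

c(#3)→29 and h(#8)→44: differences scale by 3, so n = 3·pos + 20. Each letter becomes 3×(its alphabet position, a=1..z=26) + 20.
On violent: v=22→86, i=9→47, o=15→65, l=12→56, e=5→35, n=14→62, t=20→80.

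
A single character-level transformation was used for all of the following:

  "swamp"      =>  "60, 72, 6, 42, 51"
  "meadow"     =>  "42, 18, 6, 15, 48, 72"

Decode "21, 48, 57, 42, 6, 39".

formal

s(#19)→60 and w(#23)→72: differences scale by 3, so n = 3·pos + 3. The formula is n = 3×(alphabet index, a=1) + 3.
Decoding 21, 48, 57, 42, 6, 39: 21→(21−3)÷3=6=f, 48→(48−3)÷3=15=o, 57→(57−3)÷3=18=r, 42→(42−3)÷3=13=m, 6→(6−3)÷3=1=a, 39→(39−3)÷3=12=l.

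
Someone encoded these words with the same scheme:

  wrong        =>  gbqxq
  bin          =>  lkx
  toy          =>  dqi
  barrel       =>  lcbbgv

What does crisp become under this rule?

mbkcz

Two shifts are in play — +2 for a/e/i/o/u, +10 for every other letter.
Applying it to crisp: c(cons)+10=m, r(cons)+10=b, i(vowel)+2=k, s(cons)+10=c, p(cons)+10=z.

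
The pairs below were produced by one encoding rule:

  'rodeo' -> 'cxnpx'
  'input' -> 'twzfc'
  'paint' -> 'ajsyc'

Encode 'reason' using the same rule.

Shifts by position in rodeo: pos 0: r→c (+11), pos 1: o→x (+9), pos 2: d→n (+10), pos 3: e→p (+11), pos 4: o→x (+9) — repeating every 3. A repeating key of period 3 is used — shifts +11, +9, +10 over and over.
For reason: r+11=c, e+9=n, a+10=k, s+11=d, o+9=x, n+10=x.

cnkdxx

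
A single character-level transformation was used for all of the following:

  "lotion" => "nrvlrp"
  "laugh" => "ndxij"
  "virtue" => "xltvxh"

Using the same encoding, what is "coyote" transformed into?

The shift depends on letter class: consonant l→n is +2, but vowel o→r is +3. Two shifts are in play — +3 for a/e/i/o/u, +2 for every other letter.
For coyote: c(cons)+2=e, o(vowel)+3=r, y(cons)+2=a, o(vowel)+3=r, t(cons)+2=v, e(vowel)+3=h.

erarvh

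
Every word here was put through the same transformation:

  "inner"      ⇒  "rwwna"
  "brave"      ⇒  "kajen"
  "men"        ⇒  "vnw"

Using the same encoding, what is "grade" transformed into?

pajmn

Compare letters: i→r is +9, n→w is +9, n→w is +9 — a constant shift. Each letter is shifted forward by 9 in the alphabet (a Caesar shift of +9).
On grade: g+9=p, r+9=a, a+9=j, d+9=m, e+9=n.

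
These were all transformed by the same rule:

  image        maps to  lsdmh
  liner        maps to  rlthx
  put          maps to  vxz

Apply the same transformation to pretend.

vxhzhtj

The shift depends on letter class: consonant m→s is +6, but vowel i→l is +3. The rule splits by letter class: vowels +3, consonants +6.
For pretend: p(cons)+6=v, r(cons)+6=x, e(vowel)+3=h, t(cons)+6=z, e(vowel)+3=h, n(cons)+6=t, d(cons)+6=j.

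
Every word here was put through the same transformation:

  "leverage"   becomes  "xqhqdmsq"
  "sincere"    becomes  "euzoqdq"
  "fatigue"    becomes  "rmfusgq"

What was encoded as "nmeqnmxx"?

baseball

It's a constant shift of +12 (ROT12).
Reversing it on nmeqnmxx: n−12=b, m−12=a, e−12=s, q−12=e, n−12=b, m−12=a, x−12=l, x−12=l.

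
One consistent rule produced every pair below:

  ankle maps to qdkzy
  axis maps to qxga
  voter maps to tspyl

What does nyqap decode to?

a(0)→q(16) and n(13)→d(3) fit y≡15x+16 (mod 26); the inverse of 15 mod 26 is 7. Each letter's alphabet position (a=0..z=25) is mapped through 15·x+16 mod 26 — an affine cipher.
Reversing it on nyqap: n(13)→7·(13−16)≡5=f; y(24)→7·(24−16)≡4=e; q(16)→7·(16−16)≡0=a; a(0)→7·(0−16)≡18=s; p(15)→7·(15−16)≡19=t (all mod 26).

feast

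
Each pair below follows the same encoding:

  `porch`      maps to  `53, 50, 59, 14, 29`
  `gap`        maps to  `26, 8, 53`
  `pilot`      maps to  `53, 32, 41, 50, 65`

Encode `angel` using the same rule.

With a=1..z=26, the number is 3·pos + 5.
Applying it to angel: a=1→8, n=14→47, g=7→26, e=5→20, l=12→41.

8, 47, 26, 20, 41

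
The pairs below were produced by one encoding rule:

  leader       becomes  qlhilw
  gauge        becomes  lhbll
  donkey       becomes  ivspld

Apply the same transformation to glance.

The shift depends on letter class: consonant l→q is +5, but vowel e→l is +7. Vowels shift forward by 7 and consonants shift forward by 5.
Applying it to glance: g(cons)+5=l, l(cons)+5=q, a(vowel)+7=h, n(cons)+5=s, c(cons)+5=h, e(vowel)+7=l.

lqhshl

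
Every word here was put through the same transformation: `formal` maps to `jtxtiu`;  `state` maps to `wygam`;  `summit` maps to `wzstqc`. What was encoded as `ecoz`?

axis

The shift increases by 1 at each position, starting from +4: 4, 5, 6, ….
Reversing it on ecoz: e−4=a, c−5=x, o−6=i, z−7=s.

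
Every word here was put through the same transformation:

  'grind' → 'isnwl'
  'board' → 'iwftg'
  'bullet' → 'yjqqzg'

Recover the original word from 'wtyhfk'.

factor

The output letters match the input read backwards, each shifted +5: grind reversed is dnirg. The word is reversed, then every letter is shifted forward by 5.
Decoding wtyhfk: shift back: w−5=r, t−5=o, y−5=t, h−5=c, f−5=a, k−5=f → rotcaf; then reverse → factor.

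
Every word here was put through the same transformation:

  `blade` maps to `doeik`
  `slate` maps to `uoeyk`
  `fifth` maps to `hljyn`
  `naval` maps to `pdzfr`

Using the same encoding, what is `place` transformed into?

In blade: b→d is +2, l→o is +3, a→e is +4, d→i is +5 — the shift increases by 1 each position. The shift increases by 1 at each position, starting from +2: 2, 3, 4, ….
Applying it to place: p+2=r, l+3=o, a+4=e, c+5=h, e+6=k.

roehk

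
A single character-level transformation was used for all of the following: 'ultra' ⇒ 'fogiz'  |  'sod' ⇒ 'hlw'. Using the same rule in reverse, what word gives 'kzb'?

Each pair mirrors across the alphabet (u↔f, l↔o, t↔g): positions sum to 25. Each letter is replaced by its mirror in the alphabet: a↔z, b↔y, c↔x, and so on (the Atbash cipher).
Undoing it on kzb: k↔p, z↔a, b↔y.

pay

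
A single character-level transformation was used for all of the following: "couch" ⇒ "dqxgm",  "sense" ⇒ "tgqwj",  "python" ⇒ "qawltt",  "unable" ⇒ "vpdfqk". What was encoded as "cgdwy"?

beast

In couch: c→d is +1, o→q is +2, u→x is +3, c→g is +4 — the shift increases by 1 each position. The shift increases by 1 at each position, starting from +1: 1, 2, 3, ….
Undoing it on cgdwy: c−1=b, g−2=e, d−3=a, w−4=s, y−5=t.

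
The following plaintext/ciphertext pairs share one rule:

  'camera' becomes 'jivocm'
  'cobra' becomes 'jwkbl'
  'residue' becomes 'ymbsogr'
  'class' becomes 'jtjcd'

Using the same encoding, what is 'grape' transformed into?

nzjzp

Letter i (0-indexed) is shifted by i+7, so successive shifts are 7, 8, 9, ….
On grape: g+7=n, r+8=z, a+9=j, p+10=z, e+11=p.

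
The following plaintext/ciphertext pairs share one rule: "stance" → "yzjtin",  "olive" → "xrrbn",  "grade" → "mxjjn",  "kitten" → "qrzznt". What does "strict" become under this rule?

The shift depends on letter class: consonant s→y is +6, but vowel a→j is +9. Two shifts are in play — +9 for a/e/i/o/u, +6 for every other letter.
For strict: s(cons)+6=y, t(cons)+6=z, r(cons)+6=x, i(vowel)+9=r, c(cons)+6=i, t(cons)+6=z.

yzxriz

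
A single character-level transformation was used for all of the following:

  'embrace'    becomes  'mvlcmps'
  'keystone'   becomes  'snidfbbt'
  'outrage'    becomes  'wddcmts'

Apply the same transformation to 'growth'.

Each letter shifts forward by (position + 8), i.e. 8, 9, 10, … — the shift grows by one for each successive letter.
For growth: g+8=o, r+9=a, o+10=y, w+11=h, t+12=f, h+13=u.

oayhfu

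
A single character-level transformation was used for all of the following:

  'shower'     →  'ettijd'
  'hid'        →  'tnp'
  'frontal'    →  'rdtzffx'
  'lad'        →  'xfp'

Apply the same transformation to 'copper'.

otbbjd

The shift depends on letter class: consonant s→e is +12, but vowel o→t is +5. The rule splits by letter class: vowels +5, consonants +12.
For copper: c(cons)+12=o, o(vowel)+5=t, p(cons)+12=b, p(cons)+12=b, e(vowel)+5=j, r(cons)+12=d.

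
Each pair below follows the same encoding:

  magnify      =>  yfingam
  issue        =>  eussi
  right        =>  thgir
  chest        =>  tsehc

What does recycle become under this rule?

The word is simply reversed.
Applying it to recycle: reverse → elcycer.

elcycer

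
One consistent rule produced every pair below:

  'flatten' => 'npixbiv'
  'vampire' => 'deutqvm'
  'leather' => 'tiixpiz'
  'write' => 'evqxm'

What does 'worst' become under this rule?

Shifts by position in flatten: pos 0: f→n (+8), pos 1: l→p (+4), pos 2: a→i (+8), pos 3: t→x (+4) — repeating every 2. The shifts repeat in a cycle of length 2: positions 0,1,… shift by +8, +4, then the pattern repeats.
On worst: w+8=e, o+4=s, r+8=z, s+4=w, t+8=b.

eszwb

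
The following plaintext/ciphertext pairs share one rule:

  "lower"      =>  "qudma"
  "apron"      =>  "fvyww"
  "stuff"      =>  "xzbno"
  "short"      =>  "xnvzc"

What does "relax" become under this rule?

In lower: l→q is +5, o→u is +6, w→d is +7, e→m is +8 — the shift increases by 1 each position. The shift increases by 1 at each position, starting from +5: 5, 6, 7, ….
For relax: r+5=w, e+6=k, l+7=s, a+8=i, x+9=g.

wksig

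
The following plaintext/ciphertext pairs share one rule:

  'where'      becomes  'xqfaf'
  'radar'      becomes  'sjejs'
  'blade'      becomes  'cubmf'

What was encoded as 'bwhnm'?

angel

Shifts by position in where: pos 0: w→x (+1), pos 1: h→q (+9), pos 2: e→f (+1), pos 3: r→a (+9) — repeating every 2. It's a Vigenère-style cipher with numeric key [1,9]: position i shifts by key[i mod 2].
Reversing it on bwhnm: b−1=a, w−9=n, h−1=g, n−9=e, m−1=l.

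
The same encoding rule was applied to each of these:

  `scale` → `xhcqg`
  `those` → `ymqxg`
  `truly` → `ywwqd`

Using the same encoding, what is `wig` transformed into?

bkl

The shift depends on letter class: consonant s→x is +5, but vowel a→c is +2. Vowels shift forward by 2 and consonants shift forward by 5.
On wig: w(cons)+5=b, i(vowel)+2=k, g(cons)+5=l.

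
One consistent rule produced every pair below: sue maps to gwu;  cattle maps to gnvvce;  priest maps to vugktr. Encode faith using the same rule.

Two steps: reverse the string, then apply a Caesar shift of +2.
On faith: reverse → htiaf; then shift: h+2=j, t+2=v, i+2=k, a+2=c, f+2=h.

jvkch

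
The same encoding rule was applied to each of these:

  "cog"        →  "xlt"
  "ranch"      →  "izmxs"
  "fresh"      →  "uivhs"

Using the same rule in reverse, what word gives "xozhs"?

Each pair mirrors across the alphabet (c↔x, o↔l, g↔t): positions sum to 25. Each letter is replaced by its mirror in the alphabet: a↔z, b↔y, c↔x, and so on (the Atbash cipher).
Decoding xozhs: x↔c, o↔l, z↔a, h↔s, s↔h.

clash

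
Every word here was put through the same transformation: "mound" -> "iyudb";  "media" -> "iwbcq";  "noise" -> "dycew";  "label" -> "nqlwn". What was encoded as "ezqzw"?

state

Each letter's alphabet position (a=0..z=25) is mapped through 21·x+16 mod 26 — an affine cipher.
Undoing it on ezqzw: e(4)→5·(4−16)≡18=s; z(25)→5·(25−16)≡19=t; q(16)→5·(16−16)≡0=a; z(25)→5·(25−16)≡19=t; w(22)→5·(22−16)≡4=e (all mod 26).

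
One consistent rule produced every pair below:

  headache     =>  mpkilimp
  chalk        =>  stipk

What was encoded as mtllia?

The output letters match the input read backwards, each shifted +8: headache reversed is ehcadaeh. Read the word backwards and shift each letter +8.
Decoding mtllia: shift back: m−8=e, t−8=l, l−8=d, l−8=d, i−8=a, a−8=s → elddas; then reverse → saddle.

saddle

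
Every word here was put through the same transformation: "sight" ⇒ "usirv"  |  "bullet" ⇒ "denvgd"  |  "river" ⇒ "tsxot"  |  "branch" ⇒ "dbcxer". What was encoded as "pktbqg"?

narrow

Shifts by position in sight: pos 0: s→u (+2), pos 1: i→s (+10), pos 2: g→i (+2), pos 3: h→r (+10) — repeating every 2. A repeating key of period 2 is used — shifts +2, +10 over and over.
Undoing it on pktbqg: p−2=n, k−10=a, t−2=r, b−10=r, q−2=o, g−10=w.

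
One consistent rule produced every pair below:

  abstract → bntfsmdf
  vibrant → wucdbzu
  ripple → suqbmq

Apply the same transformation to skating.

twbfjzh

The shifts repeat in a cycle of length 2: positions 0,1,… shift by +1, +12, then the pattern repeats.
On skating: s+1=t, k+12=w, a+1=b, t+12=f, i+1=j, n+12=z, g+1=h.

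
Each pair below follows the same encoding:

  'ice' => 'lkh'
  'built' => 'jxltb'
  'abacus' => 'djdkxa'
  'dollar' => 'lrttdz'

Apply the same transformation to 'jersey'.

rhzahg

Vowels shift forward by 3 and consonants shift forward by 8.
Applying it to jersey: j(cons)+8=r, e(vowel)+3=h, r(cons)+8=z, s(cons)+8=a, e(vowel)+3=h, y(cons)+8=g.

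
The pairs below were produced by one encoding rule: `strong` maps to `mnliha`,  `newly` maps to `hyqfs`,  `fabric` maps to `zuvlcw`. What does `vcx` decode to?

bid

Each letter is shifted forward by 20 in the alphabet (a Caesar shift of +20).
Reversing it on vcx: v−20=b, c−20=i, x−20=d.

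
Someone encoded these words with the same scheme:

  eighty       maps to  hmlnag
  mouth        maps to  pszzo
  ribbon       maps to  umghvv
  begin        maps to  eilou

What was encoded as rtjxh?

In eighty: e→h is +3, i→m is +4, g→l is +5, h→n is +6 — the shift increases by 1 each position. Each letter shifts forward by (position + 3), i.e. 3, 4, 5, … — the shift grows by one for each successive letter.
Decoding rtjxh: r−3=o, t−4=p, j−5=e, x−6=r, h−7=a.

opera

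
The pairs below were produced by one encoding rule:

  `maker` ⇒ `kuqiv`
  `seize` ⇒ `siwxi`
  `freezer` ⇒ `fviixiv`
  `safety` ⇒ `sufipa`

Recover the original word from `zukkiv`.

m(12)→k(10) and a(0)→u(20) fit y≡23x+20 (mod 26); the inverse of 23 mod 26 is 17. Treating letters as 0–25, the rule is x ↦ 23x + 20 (mod 26).
Decoding zukkiv: z(25)→17·(25−20)≡7=h; u(20)→17·(20−20)≡0=a; k(10)→17·(10−20)≡12=m; k(10)→17·(10−20)≡12=m; i(8)→17·(8−20)≡4=e; v(21)→17·(21−20)≡17=r (all mod 26).

hammer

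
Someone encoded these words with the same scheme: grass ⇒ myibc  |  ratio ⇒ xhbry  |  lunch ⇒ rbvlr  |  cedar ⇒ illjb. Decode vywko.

probe

Letter i (0-indexed) is shifted by i+6, so successive shifts are 6, 7, 8, ….
Undoing it on vywko: v−6=p, y−7=r, w−8=o, k−9=b, o−10=e.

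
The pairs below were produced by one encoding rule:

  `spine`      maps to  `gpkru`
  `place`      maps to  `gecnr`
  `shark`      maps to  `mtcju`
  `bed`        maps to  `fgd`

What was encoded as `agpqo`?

money

The output letters match the input read backwards, each shifted +2: spine reversed is enips. The word is reversed, then every letter is shifted forward by 2.
Reversing it on agpqo: shift back: a−2=y, g−2=e, p−2=n, q−2=o, o−2=m → yenom; then reverse → money.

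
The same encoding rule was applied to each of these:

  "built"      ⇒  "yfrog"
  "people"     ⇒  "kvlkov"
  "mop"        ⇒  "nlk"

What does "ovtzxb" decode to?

legacy

Each letter is replaced by its mirror in the alphabet: a↔z, b↔y, c↔x, and so on (the Atbash cipher).
Reversing it on ovtzxb: o↔l, v↔e, t↔g, z↔a, x↔c, b↔y.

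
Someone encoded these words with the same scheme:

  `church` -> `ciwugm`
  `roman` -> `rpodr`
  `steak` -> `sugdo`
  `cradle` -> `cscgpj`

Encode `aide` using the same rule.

ajfh

In church: c→c is +0, h→i is +1, u→w is +2, r→u is +3 — the shift increases by 1 each position. Each letter shifts forward by its position index (0, 1, 2, …) — the shift grows by one for each successive letter.
On aide: a+0=a, i+1=j, d+2=f, e+3=h.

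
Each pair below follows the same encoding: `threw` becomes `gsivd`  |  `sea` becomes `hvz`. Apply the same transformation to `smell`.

hnvoo

Each pair mirrors across the alphabet (t↔g, h↔s, r↔i): positions sum to 25. Letters are reflected about the middle of the alphabet (position → 25−position): Atbash.
On smell: s↔h, m↔n, e↔v, l↔o, l↔o.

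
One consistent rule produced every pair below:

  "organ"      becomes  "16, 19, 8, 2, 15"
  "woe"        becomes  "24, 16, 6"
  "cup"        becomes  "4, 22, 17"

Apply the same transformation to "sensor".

20, 6, 15, 20, 16, 19

o is letter #15 and maps to 16: an offset of 1. Each letter is replaced by its alphabet position (a=1..z=26) + 1.
For sensor: s=19→20, e=5→6, n=14→15, s=19→20, o=15→16, r=18→19.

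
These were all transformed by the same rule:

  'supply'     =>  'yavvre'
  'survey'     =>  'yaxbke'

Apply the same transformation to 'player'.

Compare letters: s→y is +6, u→a is +6, p→v is +6 — a constant shift. It's a constant shift of +6 (ROT6).
Applying it to player: p+6=v, l+6=r, a+6=g, y+6=e, e+6=k, r+6=x.

vrgekx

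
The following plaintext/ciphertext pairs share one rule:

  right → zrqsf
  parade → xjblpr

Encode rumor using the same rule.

In right: r→z is +8, i→r is +9, g→q is +10, h→s is +11 — the shift increases by 1 each position. The shift increases by 1 at each position, starting from +8: 8, 9, 10, ….
On rumor: r+8=z, u+9=d, m+10=w, o+11=z, r+12=d.

zdwzd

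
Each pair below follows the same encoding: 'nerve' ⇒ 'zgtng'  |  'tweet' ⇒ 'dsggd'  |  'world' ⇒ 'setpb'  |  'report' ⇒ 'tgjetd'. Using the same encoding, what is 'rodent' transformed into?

tebgzd

Each letter's alphabet position (a=0..z=25) is mapped through 5·x+12 mod 26 — an affine cipher.
Applying it to rodent: r(17)→5·17+12≡19=t; o(14)→5·14+12≡4=e; d(3)→5·3+12≡1=b; e(4)→5·4+12≡6=g; n(13)→5·13+12≡25=z; t(19)→5·19+12≡3=d (all mod 26).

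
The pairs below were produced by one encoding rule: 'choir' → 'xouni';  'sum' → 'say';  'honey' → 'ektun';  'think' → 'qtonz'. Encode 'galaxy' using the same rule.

The output letters match the input read backwards, each shifted +6: choir reversed is riohc. The word is reversed, then every letter is shifted forward by 6.
For galaxy: reverse → yxalag; then shift: y+6=e, x+6=d, a+6=g, l+6=r, a+6=g, g+6=m.

edgrgm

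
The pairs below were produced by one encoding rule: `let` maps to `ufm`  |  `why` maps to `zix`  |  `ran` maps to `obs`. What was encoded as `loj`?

Read the word backwards and shift each letter +1.
Reversing it on loj: shift back: l−1=k, o−1=n, j−1=i → kni; then reverse → ink.

ink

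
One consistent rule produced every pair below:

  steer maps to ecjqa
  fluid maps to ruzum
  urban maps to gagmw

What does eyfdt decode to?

spark

Shifts by position in steer: pos 0: s→e (+12), pos 1: t→c (+9), pos 2: e→j (+5), pos 3: e→q (+12), pos 4: r→a (+9) — repeating every 3. It's a Vigenère-style cipher with numeric key [12,9,5]: position i shifts by key[i mod 3].
Reversing it on eyfdt: e−12=s, y−9=p, f−5=a, d−12=r, t−9=k.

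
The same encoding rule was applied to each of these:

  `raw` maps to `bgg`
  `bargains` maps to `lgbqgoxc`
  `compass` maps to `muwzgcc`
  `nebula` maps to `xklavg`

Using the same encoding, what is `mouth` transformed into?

wuadr

The shift depends on letter class: consonant r→b is +10, but vowel a→g is +6. Two shifts are in play — +6 for a/e/i/o/u, +10 for every other letter.
For mouth: m(cons)+10=w, o(vowel)+6=u, u(vowel)+6=a, t(cons)+10=d, h(cons)+10=r.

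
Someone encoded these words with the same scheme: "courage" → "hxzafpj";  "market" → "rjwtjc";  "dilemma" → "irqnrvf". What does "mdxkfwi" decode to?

husband

Shifts by position in courage: pos 0: c→h (+5), pos 1: o→x (+9), pos 2: u→z (+5), pos 3: r→a (+9) — repeating every 2. The shifts repeat in a cycle of length 2: positions 0,1,… shift by +5, +9, then the pattern repeats.
Reversing it on mdxkfwi: m−5=h, d−9=u, x−5=s, k−9=b, f−5=a, w−9=n, i−5=d.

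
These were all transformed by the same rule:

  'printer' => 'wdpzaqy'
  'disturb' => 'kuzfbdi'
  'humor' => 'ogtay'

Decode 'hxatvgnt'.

Shifts by position in printer: pos 0: p→w (+7), pos 1: r→d (+12), pos 2: i→p (+7), pos 3: n→z (+12) — repeating every 2. It's a Vigenère-style cipher with numeric key [7,12]: position i shifts by key[i mod 2].
Decoding hxatvgnt: h−7=a, x−12=l, a−7=t, t−12=h, v−7=o, g−12=u, n−7=g, t−12=h.

although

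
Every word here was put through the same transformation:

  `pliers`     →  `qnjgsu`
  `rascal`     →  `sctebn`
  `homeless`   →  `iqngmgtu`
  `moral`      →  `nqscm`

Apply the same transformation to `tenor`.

ugoqs

Shifts by position in pliers: pos 0: p→q (+1), pos 1: l→n (+2), pos 2: i→j (+1), pos 3: e→g (+2) — repeating every 2. It's a Vigenère-style cipher with numeric key [1,2]: position i shifts by key[i mod 2].
Applying it to tenor: t+1=u, e+2=g, n+1=o, o+2=q, r+1=s.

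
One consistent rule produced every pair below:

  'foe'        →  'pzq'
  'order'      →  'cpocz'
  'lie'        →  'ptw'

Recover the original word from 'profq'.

The word is reversed, then every letter is shifted forward by 11.
Undoing it on profq: shift back: p−11=e, r−11=g, o−11=d, f−11=u, q−11=f → egduf; then reverse → fudge.

fudge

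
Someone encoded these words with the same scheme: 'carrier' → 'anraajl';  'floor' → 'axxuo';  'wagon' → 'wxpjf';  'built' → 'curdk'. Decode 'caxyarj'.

The output letters match the input read backwards, each shifted +9: carrier reversed is reirrac. Read the word backwards and shift each letter +9.
Decoding caxyarj: shift back: c−9=t, a−9=r, x−9=o, y−9=p, a−9=r, r−9=i, j−9=a → tropria; then reverse → airport.

airport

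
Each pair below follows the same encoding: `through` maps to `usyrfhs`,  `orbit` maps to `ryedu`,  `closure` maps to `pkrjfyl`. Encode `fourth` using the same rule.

t(19)→u(20) and h(7)→s(18) fit y≡11x+19 (mod 26); the inverse of 11 mod 26 is 19. This is an affine cipher: with a=0,…,z=25, each position x becomes (11x+19) mod 26.
For fourth: f(5)→11·5+19≡22=w; o(14)→11·14+19≡17=r; u(20)→11·20+19≡5=f; r(17)→11·17+19≡24=y; t(19)→11·19+19≡20=u; h(7)→11·7+19≡18=s (all mod 26).

wrfyus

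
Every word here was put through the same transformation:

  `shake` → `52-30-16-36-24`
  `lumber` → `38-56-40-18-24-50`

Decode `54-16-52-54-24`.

s(#19)→52 and h(#8)→30: differences scale by 2, so n = 2·pos + 14. With a=1..z=26, the number is 2·pos + 14.
Reversing it on 54-16-52-54-24: 54→(54−14)÷2=20=t, 16→(16−14)÷2=1=a, 52→(52−14)÷2=19=s, 54→(54−14)÷2=20=t, 24→(24−14)÷2=5=e.

taste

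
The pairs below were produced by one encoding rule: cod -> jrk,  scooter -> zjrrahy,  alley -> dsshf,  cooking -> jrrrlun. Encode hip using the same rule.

olw

The shift depends on letter class: consonant c→j is +7, but vowel o→r is +3. The rule splits by letter class: vowels +3, consonants +7.
For hip: h(cons)+7=o, i(vowel)+3=l, p(cons)+7=w.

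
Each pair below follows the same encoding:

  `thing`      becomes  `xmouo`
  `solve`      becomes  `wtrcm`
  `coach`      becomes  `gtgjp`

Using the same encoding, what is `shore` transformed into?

wmuym

In thing: t→x is +4, h→m is +5, i→o is +6, n→u is +7 — the shift increases by 1 each position. Each letter shifts forward by (position + 4), i.e. 4, 5, 6, … — the shift grows by one for each successive letter.
On shore: s+4=w, h+5=m, o+6=u, r+7=y, e+8=m.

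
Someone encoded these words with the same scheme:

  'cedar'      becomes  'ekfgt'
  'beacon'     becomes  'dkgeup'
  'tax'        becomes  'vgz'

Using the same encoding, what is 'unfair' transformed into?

aphgot

Two shifts are in play — +6 for a/e/i/o/u, +2 for every other letter.
On unfair: u(vowel)+6=a, n(cons)+2=p, f(cons)+2=h, a(vowel)+6=g, i(vowel)+6=o, r(cons)+2=t.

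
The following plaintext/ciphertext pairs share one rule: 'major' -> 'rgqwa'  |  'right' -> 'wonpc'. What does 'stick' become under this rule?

In major: m→r is +5, a→g is +6, j→q is +7, o→w is +8 — the shift increases by 1 each position. Each letter shifts forward by (position + 5), i.e. 5, 6, 7, … — the shift grows by one for each successive letter.
For stick: s+5=x, t+6=z, i+7=p, c+8=k, k+9=t.

xzpkt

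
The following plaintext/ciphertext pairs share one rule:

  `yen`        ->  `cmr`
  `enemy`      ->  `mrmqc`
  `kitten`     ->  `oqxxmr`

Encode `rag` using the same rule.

The shift depends on letter class: consonant y→c is +4, but vowel e→m is +8. Vowels shift forward by 8 and consonants shift forward by 4.
On rag: r(cons)+4=v, a(vowel)+8=i, g(cons)+4=k.

vik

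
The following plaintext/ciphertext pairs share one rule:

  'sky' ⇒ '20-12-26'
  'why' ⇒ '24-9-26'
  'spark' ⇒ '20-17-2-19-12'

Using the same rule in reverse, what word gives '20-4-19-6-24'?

screw

s is letter #19 and maps to 20: an offset of 1. Letters become their 1-based position plus 1 (so a→2, b→3, …).
Undoing it on 20-4-19-6-24: 20→(20−1)÷1=19=s, 4→(4−1)÷1=3=c, 19→(19−1)÷1=18=r, 6→(6−1)÷1=5=e, 24→(24−1)÷1=23=w.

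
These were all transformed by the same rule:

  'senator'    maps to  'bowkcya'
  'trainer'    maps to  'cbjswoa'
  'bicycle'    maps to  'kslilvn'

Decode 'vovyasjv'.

memorial

Shifts by position in senator: pos 0: s→b (+9), pos 1: e→o (+10), pos 2: n→w (+9), pos 3: a→k (+10) — repeating every 2. The shifts repeat in a cycle of length 2: positions 0,1,… shift by +9, +10, then the pattern repeats.
Decoding vovyasjv: v−9=m, o−10=e, v−9=m, y−10=o, a−9=r, s−10=i, j−9=a, v−10=l.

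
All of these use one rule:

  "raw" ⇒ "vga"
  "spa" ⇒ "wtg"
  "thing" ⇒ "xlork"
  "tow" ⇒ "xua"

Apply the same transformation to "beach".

fkggl

The rule splits by letter class: vowels +6, consonants +4.
Applying it to beach: b(cons)+4=f, e(vowel)+6=k, a(vowel)+6=g, c(cons)+4=g, h(cons)+4=l.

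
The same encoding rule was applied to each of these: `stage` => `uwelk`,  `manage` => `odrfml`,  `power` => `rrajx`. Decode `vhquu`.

In stage: s→u is +2, t→w is +3, a→e is +4, g→l is +5 — the shift increases by 1 each position. Letter i (0-indexed) is shifted by i+2, so successive shifts are 2, 3, 4, ….
Decoding vhquu: v−2=t, h−3=e, q−4=m, u−5=p, u−6=o.

tempo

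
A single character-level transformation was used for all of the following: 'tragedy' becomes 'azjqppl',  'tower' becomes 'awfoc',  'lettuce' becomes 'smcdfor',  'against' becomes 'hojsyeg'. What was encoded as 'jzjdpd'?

crater

In tragedy: t→a is +7, r→z is +8, a→j is +9, g→q is +10 — the shift increases by 1 each position. Letter i (0-indexed) is shifted by i+7, so successive shifts are 7, 8, 9, ….
Undoing it on jzjdpd: j−7=c, z−8=r, j−9=a, d−10=t, p−11=e, d−12=r.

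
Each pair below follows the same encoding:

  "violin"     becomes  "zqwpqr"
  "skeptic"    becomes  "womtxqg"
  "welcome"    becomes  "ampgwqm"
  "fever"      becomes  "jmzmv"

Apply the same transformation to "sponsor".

Two shifts are in play — +8 for a/e/i/o/u, +4 for every other letter.
Applying it to sponsor: s(cons)+4=w, p(cons)+4=t, o(vowel)+8=w, n(cons)+4=r, s(cons)+4=w, o(vowel)+8=w, r(cons)+4=v.

wtwrwwv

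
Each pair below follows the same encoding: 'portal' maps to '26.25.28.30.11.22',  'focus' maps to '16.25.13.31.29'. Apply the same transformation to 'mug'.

23.31.17

p is letter #16 and maps to 26: an offset of 10. Letters become their 1-based position plus 10 (so a→11, b→12, …).
Applying it to mug: m=13→23, u=21→31, g=7→17.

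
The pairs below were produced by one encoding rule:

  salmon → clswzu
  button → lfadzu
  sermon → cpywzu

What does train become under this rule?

It's a Vigenère-style cipher with numeric key [10,11,7]: position i shifts by key[i mod 3].
For train: t+10=d, r+11=c, a+7=h, i+10=s, n+11=y.

dchsy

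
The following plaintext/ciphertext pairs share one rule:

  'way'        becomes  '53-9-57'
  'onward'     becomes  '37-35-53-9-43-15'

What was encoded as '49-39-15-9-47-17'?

update

w(#23)→53 and a(#1)→9: differences scale by 2, so n = 2·pos + 7. The formula is n = 2×(alphabet index, a=1) + 7.
Decoding 49-39-15-9-47-17: 49→(49−7)÷2=21=u, 39→(39−7)÷2=16=p, 15→(15−7)÷2=4=d, 9→(9−7)÷2=1=a, 47→(47−7)÷2=20=t, 17→(17−7)÷2=5=e.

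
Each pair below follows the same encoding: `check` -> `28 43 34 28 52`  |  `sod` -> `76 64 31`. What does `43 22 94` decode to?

hay

c(#3)→28 and h(#8)→43: differences scale by 3, so n = 3·pos + 19. Each letter becomes 3×(its alphabet position, a=1..z=26) + 19.
Undoing it on 43 22 94: 43→(43−19)÷3=8=h, 22→(22−19)÷3=1=a, 94→(94−19)÷3=25=y.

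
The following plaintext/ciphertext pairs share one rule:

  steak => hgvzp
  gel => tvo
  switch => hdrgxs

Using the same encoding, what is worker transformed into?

Each pair mirrors across the alphabet (s↔h, t↔g, e↔v): positions sum to 25. Each letter is replaced by its mirror in the alphabet: a↔z, b↔y, c↔x, and so on (the Atbash cipher).
For worker: w↔d, o↔l, r↔i, k↔p, e↔v, r↔i.

dlipvi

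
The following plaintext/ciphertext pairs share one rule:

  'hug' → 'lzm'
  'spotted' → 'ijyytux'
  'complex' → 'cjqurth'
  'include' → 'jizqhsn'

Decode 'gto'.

job

The output letters match the input read backwards, each shifted +5: hug reversed is guh. Read the word backwards and shift each letter +5.
Decoding gto: shift back: g−5=b, t−5=o, o−5=j → boj; then reverse → job.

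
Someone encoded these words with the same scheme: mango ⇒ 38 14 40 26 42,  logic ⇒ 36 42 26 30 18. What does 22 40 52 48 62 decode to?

m(#13)→38 and a(#1)→14: differences scale by 2, so n = 2·pos + 12. Each letter becomes 2×(its alphabet position, a=1..z=26) + 12.
Undoing it on 22 40 52 48 62: 22→(22−12)÷2=5=e, 40→(40−12)÷2=14=n, 52→(52−12)÷2=20=t, 48→(48−12)÷2=18=r, 62→(62−12)÷2=25=y.

entry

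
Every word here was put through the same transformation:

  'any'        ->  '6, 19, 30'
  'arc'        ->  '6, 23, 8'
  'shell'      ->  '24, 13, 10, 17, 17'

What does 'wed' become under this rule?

Each letter is replaced by its alphabet position (a=1..z=26) + 5.
On wed: w=23→28, e=5→10, d=4→9.

28, 10, 9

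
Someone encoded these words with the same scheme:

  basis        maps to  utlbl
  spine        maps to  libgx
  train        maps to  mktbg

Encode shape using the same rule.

latix

Compare letters: b→u is +19, a→t is +19, s→l is +19 — a constant shift. Every letter moves 19 places later in the alphabet, wrapping around z→a.
For shape: s+19=l, h+19=a, a+19=t, p+19=i, e+19=x.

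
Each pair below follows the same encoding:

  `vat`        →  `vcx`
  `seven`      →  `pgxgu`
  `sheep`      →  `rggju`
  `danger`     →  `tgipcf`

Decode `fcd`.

The output letters match the input read backwards, each shifted +2: vat reversed is tav. Read the word backwards and shift each letter +2.
Reversing it on fcd: shift back: f−2=d, c−2=a, d−2=b → dab; then reverse → bad.

bad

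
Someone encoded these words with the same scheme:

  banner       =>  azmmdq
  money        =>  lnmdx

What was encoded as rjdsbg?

sketch

Each letter is shifted forward by 25 in the alphabet (a Caesar shift of +25).
Decoding rjdsbg: r−25=s, j−25=k, d−25=e, s−25=t, b−25=c, g−25=h.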